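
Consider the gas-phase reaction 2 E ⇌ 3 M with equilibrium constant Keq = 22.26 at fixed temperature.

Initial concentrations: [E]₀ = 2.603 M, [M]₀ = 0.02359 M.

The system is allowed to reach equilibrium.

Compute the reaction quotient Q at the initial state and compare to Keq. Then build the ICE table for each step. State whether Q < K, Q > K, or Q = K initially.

Q₀ = 1.9375e-06; Q < K (proceeds forward)

Q₀ = 1.9375e-06 vs Keq = 22.26 ⇒ Q<K, forward
Step 1:
                    E           M
  I             2.603     0.02359
  C            -1.716       2.574
  E            0.8872       2.597
  solve Keq expr → x = 0.8579; check Q = 22.26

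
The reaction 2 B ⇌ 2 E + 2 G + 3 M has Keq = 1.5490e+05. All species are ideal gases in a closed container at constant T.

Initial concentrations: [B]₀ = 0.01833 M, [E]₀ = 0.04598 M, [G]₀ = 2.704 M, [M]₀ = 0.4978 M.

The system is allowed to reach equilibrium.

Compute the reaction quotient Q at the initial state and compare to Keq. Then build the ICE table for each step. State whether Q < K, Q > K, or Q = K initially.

Q₀ = 5.675 vs Keq = 1.5490e+05 ⇒ Q<K, forward
Step 1:
                    B           E           G           M
  I           0.01833     0.04598       2.704      0.4978
  C          -0.01816     0.01816     0.01816     0.02724
  E        1.6878e-04     0.06414       2.722       0.525
  solve Keq expr → x = 0.009081; check Q = 1.5490e+05

Q₀ = 5.675; Q < K (proceeds forward)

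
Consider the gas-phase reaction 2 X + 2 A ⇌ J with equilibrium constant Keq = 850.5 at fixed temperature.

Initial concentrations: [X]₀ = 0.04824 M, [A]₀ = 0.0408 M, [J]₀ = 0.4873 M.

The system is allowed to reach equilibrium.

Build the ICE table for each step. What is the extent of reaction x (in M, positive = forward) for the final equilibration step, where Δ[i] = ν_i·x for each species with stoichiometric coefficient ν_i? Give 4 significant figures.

x = -0.05293 M

Q₀ = 1.2579e+05 vs Keq = 850.5 ⇒ Q>K, reverse
Step 1:
                   X          A          J
  Initial    0.04824     0.0408     0.4873
  Change      0.1059     0.1059   -0.05293
  Equil       0.1541     0.1467     0.4344
  solve Keq expr → x = -0.05293; check Q = 850.5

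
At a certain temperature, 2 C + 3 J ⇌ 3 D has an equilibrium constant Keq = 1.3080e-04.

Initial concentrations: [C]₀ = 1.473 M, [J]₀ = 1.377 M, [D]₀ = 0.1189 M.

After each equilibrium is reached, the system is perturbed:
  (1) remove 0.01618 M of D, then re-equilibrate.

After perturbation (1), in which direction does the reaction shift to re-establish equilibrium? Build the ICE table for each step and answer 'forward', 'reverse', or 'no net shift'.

Direction: forward

Q₀ = 2.9671e-04 vs Keq = 1.3080e-04 ⇒ Q>K, reverse
Step 1:
                    C           J           D
  init          1.473       1.377      0.1189
  Δ           0.01732     0.02598    -0.02598
  eq             1.49       1.403     0.09292
  solve Keq expr → x = -0.00866; check Q = 1.3080e-04
Then remove 0.01618 M of D.
Step 2:
                    C           J           D
  init           1.49       1.403     0.07674
  Δ         -0.009863    -0.01479     0.01479
  eq             1.48       1.388     0.09153
  solve Keq expr → x = 0.004931; check Q = 1.3080e-04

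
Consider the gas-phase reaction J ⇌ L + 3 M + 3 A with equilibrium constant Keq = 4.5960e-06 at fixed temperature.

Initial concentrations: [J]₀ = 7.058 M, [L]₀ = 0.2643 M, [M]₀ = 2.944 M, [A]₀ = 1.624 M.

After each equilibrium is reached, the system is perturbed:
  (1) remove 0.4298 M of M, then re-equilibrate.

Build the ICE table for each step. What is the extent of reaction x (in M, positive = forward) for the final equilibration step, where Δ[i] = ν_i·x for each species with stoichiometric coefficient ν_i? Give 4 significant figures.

Q₀ = 4.092 vs Keq = 4.5960e-06 ⇒ Q>K, reverse
Step 1:
                   J          L          M          A
  init         7.058     0.2643      2.944      1.624
  Δ           0.2643    -0.2643    -0.7929    -0.7929
  eq           7.322 5.8891e-06      2.151     0.8311
  solve Keq expr → x = -0.2643; check Q = 4.5960e-06
Then remove 0.4298 M of M.
Step 2:
                   J          L          M          A
  init         7.322 5.8891e-06      1.721     0.8311
  Δ       -5.6035e-06 5.6035e-06 1.6810e-05 1.6810e-05
  eq           7.322 1.1493e-05      1.721     0.8311
  solve Keq expr → x = 5.6035e-06; check Q = 4.5960e-06

x = 5.6035e-06 M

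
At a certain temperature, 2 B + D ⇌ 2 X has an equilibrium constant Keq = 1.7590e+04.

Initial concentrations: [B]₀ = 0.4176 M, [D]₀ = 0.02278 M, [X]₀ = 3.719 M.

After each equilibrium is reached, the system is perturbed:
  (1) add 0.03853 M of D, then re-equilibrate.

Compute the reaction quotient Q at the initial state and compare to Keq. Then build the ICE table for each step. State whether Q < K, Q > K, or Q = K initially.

Q₀ = 3482; Q < K (proceeds forward)

Q₀ = 3482 vs Keq = 1.7590e+04 ⇒ Q<K, forward
Step 1:
                   B          D          X
  Initial     0.4176    0.02278      3.719
  Change    -0.03464   -0.01732    0.03464
  Equil        0.383   0.005462      3.754
  solve Keq expr → x = 0.01732; check Q = 1.7590e+04
Then add 0.03853 M of D.
Step 2:
                   B          D          X
  Initial      0.383    0.04399      3.754
  Change     -0.0709   -0.03545     0.0709
  Equil       0.3121   0.008539      3.825
  solve Keq expr → x = 0.03545; check Q = 1.7590e+04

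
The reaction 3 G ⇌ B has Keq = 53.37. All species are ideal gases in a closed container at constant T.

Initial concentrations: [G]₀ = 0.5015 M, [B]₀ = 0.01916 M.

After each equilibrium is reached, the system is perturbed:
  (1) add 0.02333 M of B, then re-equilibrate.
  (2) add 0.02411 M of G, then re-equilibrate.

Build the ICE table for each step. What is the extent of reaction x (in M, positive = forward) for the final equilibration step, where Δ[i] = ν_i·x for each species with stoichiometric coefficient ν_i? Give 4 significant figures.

Q₀ = 0.1519 vs Keq = 53.37 ⇒ Q<K, forward
Step 1:
                    G           B
  I            0.5015     0.01916
  C           -0.3635      0.1212
  E             0.138      0.1403
  solve Keq expr → x = 0.1212; check Q = 53.37
Then add 0.02333 M of B.
Step 2:
                    G           B
  I             0.138      0.1637
  C          0.006606   -0.002202
  E            0.1446      0.1614
  solve Keq expr → x = -0.002202; check Q = 53.37
Then add 0.02411 M of G.
Step 3:
                    G           B
  I            0.1687      0.1614
  C          -0.02196    0.007319
  E            0.1468      0.1688
  solve Keq expr → x = 0.007319; check Q = 53.37

x = 0.007319 M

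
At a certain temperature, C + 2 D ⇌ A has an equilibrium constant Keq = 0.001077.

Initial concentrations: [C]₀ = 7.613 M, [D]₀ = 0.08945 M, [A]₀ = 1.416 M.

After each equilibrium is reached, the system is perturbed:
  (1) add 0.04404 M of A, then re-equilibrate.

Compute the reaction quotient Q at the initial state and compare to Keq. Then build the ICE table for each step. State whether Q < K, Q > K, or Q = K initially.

Q₀ = 23.25 vs Keq = 0.001077 ⇒ Q>K, reverse
Step 1:
                   C          D          A
  I            7.613    0.08945      1.416
  C            1.342      2.684     -1.342
  E            8.955      2.773    0.07417
  solve Keq expr → x = -1.342; check Q = 0.001077
Then add 0.04404 M of A.
Step 2:
                   C          D          A
  I            8.955      2.773     0.1182
  C          0.03942    0.07884   -0.03942
  E            8.994      2.852    0.07879
  solve Keq expr → x = -0.03942; check Q = 0.001077

Q₀ = 23.25; Q > K (proceeds reverse)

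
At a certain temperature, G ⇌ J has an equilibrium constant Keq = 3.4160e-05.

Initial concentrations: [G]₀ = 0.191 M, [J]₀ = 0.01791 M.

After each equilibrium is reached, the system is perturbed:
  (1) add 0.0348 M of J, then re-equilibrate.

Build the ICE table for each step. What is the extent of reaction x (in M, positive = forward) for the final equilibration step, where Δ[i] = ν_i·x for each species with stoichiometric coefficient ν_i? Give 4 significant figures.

Q₀ = 0.09377 vs Keq = 3.4160e-05 ⇒ Q>K, reverse
Step 1:
                    G           J
  init          0.191     0.01791
  Δ            0.0179     -0.0179
  eq           0.2089  7.1361e-06
  solve Keq expr → x = -0.0179; check Q = 3.4160e-05
Then add 0.0348 M of J.
Step 2:
                    G           J
  init         0.2089     0.03481
  Δ            0.0348     -0.0348
  eq           0.2437  8.3248e-06
  solve Keq expr → x = -0.0348; check Q = 3.4160e-05

x = -0.0348 M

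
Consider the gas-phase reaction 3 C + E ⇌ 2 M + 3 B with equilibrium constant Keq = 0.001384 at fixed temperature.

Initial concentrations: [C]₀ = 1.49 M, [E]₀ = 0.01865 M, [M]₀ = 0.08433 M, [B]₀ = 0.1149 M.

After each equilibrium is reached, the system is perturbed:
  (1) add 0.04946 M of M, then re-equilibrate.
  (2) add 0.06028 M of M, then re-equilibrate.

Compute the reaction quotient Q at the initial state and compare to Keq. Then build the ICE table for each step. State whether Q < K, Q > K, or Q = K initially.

Q₀ = 1.7486e-04; Q < K (proceeds forward)

Q₀ = 1.7486e-04 vs Keq = 0.001384 ⇒ Q<K, forward
Step 1:
                   C          E          M          B
  init          1.49    0.01865    0.08433     0.1149
  Δ         -0.03157   -0.01052    0.02105    0.03157
  eq           1.458   0.008127     0.1054     0.1465
  solve Keq expr → x = 0.01052; check Q = 0.001384
Then add 0.04946 M of M.
Step 2:
                   C          E          M          B
  init         1.458   0.008127     0.1548     0.1465
  Δ          0.01171   0.003903  -0.007806   -0.01171
  eq            1.47    0.01203      0.147     0.1348
  solve Keq expr → x = -0.003903; check Q = 0.001384
Then add 0.06028 M of M.
Step 3:
                   C          E          M          B
  init          1.47    0.01203     0.2073     0.1348
  Δ          0.01232   0.004106  -0.008213   -0.01232
  eq           1.482    0.01614     0.1991     0.1224
  solve Keq expr → x = -0.004106; check Q = 0.001384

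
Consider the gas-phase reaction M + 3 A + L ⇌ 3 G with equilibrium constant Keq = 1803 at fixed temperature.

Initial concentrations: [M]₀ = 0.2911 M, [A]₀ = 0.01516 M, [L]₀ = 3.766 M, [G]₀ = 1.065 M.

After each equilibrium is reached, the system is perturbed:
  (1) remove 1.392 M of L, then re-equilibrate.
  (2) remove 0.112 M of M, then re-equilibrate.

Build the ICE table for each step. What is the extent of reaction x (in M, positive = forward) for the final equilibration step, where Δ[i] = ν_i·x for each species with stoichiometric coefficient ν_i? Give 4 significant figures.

Q₀ = 3.1625e+05 vs Keq = 1803 ⇒ Q>K, reverse
Step 1:
                    M           A           L           G
  Initial      0.2911     0.01516       3.766       1.065
  Change      0.02091     0.06273     0.02091    -0.06273
  Equil         0.312     0.07789       3.787       1.002
  solve Keq expr → x = -0.02091; check Q = 1803
Then remove 1.392 M of L.
Step 2:
                    M           A           L           G
  Initial       0.312     0.07789       2.395       1.002
  Change     0.003804     0.01141    0.003804    -0.01141
  Equil        0.3158      0.0893       2.399      0.9909
  solve Keq expr → x = -0.003804; check Q = 1803
Then remove 0.112 M of M.
Step 3:
                    M           A           L           G
  Initial      0.2038      0.0893       2.399      0.9909
  Change      0.00402     0.01206     0.00402    -0.01206
  Equil        0.2078      0.1014       2.403      0.9788
  solve Keq expr → x = -0.00402; check Q = 1803

x = -0.00402 M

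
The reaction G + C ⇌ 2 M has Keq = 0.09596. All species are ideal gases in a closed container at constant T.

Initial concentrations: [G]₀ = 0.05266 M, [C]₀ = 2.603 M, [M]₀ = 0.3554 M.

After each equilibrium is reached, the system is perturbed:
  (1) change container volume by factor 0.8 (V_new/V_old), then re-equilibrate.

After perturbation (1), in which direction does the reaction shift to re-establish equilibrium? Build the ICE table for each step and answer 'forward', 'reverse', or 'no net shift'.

Q₀ = 0.9215 vs Keq = 0.09596 ⇒ Q>K, reverse
Step 1:
                    G           C           M
  init        0.05266       2.603      0.3554
  Δ           0.08388     0.08388     -0.1678
  eq           0.1365       2.687      0.1876
  solve Keq expr → x = -0.08388; check Q = 0.09596
Then change container volume by factor 0.8 (V_new/V_old).
Step 2:
                    G           C           M
  init         0.1707       3.359      0.2345
  Δ                 0           0           0
  eq           0.1707       3.359      0.2345
  solve Keq expr → x = 0; check Q = 0.09596

Direction: no net shift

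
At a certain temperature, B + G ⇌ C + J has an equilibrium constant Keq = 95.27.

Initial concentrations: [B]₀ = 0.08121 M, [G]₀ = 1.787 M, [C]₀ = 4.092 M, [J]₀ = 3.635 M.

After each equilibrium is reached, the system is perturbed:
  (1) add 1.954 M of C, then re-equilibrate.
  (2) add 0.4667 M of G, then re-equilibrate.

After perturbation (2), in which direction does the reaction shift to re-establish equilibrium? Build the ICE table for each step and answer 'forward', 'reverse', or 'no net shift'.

Q₀ = 102.5 vs Keq = 95.27 ⇒ Q>K, reverse
Step 1:
                   B          G          C          J
  init       0.08121      1.787      4.092      3.635
  Δ          0.00563    0.00563   -0.00563   -0.00563
  eq         0.08684      1.793      4.086      3.629
  solve Keq expr → x = -0.00563; check Q = 95.27
Then add 1.954 M of C.
Step 2:
                   B          G          C          J
  init       0.08684      1.793       6.04      3.629
  Δ           0.0369     0.0369    -0.0369    -0.0369
  eq          0.1237       1.83      6.003      3.592
  solve Keq expr → x = -0.0369; check Q = 95.27
Then add 0.4667 M of G.
Step 3:
                   B          G          C          J
  init        0.1237      2.296      6.003      3.592
  Δ         -0.02312   -0.02312    0.02312    0.02312
  eq          0.1006      2.273      6.027      3.616
  solve Keq expr → x = 0.02312; check Q = 95.27

Direction: forward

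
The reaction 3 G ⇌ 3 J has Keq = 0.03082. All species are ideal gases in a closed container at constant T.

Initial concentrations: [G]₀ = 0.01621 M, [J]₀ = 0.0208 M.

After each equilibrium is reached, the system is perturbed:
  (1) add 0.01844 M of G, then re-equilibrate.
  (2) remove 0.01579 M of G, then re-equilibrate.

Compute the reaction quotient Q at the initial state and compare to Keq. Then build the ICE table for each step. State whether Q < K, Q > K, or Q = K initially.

Q₀ = 2.113; Q > K (proceeds reverse)

Q₀ = 2.113 vs Keq = 0.03082 ⇒ Q>K, reverse
Step 1:
                    G           J
  I           0.01621      0.0208
  C           0.01197    -0.01197
  E           0.02818    0.008834
  solve Keq expr → x = -0.003989; check Q = 0.03082
Then add 0.01844 M of G.
Step 2:
                    G           J
  I           0.04662    0.008834
  C         -0.004401    0.004401
  E           0.04221     0.01324
  solve Keq expr → x = 0.001467; check Q = 0.03082
Then remove 0.01579 M of G.
Step 3:
                    G           J
  I           0.02642     0.01324
  C          0.003769   -0.003769
  E           0.03019    0.009467
  solve Keq expr → x = -0.001256; check Q = 0.03082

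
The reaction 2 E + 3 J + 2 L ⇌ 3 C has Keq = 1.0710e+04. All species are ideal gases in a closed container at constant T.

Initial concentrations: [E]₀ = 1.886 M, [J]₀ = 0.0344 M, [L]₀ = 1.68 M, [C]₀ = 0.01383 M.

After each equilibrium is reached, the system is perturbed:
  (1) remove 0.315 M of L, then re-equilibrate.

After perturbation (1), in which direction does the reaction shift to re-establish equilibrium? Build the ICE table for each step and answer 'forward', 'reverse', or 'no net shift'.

Q₀ = 0.006473 vs Keq = 1.0710e+04 ⇒ Q<K, forward
Step 1:
                    E           J           L           C
  init          1.886      0.0344        1.68     0.01383
  Δ          -0.02226    -0.03339    -0.02226     0.03339
  eq            1.864     0.00101       1.658     0.04722
  solve Keq expr → x = 0.01113; check Q = 1.0710e+04
Then remove 0.315 M of L.
Step 2:
                    E           J           L           C
  init          1.864     0.00101       1.343     0.04722
  Δ        9.9051e-05  1.4858e-04  9.9051e-05 -1.4858e-04
  eq            1.864    0.001158       1.343     0.04707
  solve Keq expr → x = -4.9526e-05; check Q = 1.0710e+04

Direction: reverse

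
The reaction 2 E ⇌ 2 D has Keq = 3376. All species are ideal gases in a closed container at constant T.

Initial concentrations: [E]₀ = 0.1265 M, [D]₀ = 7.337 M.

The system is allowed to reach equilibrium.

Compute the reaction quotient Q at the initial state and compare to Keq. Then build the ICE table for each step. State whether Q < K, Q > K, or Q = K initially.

Q₀ = 3364; Q < K (proceeds forward)

Q₀ = 3364 vs Keq = 3376 ⇒ Q<K, forward
Step 1:
                   E          D
  init        0.1265      7.337
  Δ       -2.2122e-04 2.2122e-04
  eq          0.1263      7.337
  solve Keq expr → x = 1.1061e-04; check Q = 3376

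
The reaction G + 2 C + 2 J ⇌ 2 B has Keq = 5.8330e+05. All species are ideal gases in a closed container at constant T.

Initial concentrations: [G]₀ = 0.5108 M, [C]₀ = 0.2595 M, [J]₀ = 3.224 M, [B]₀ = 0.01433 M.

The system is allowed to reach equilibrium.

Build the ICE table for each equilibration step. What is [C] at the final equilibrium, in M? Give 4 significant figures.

Q₀ = 5.7435e-04 vs Keq = 5.8330e+05 ⇒ Q<K, forward
Step 1:
                   G          C          J          B
  I           0.5108     0.2595      3.224    0.01433
  C          -0.1297    -0.2593    -0.2593     0.2593
  E           0.3811 1.9575e-04      2.965     0.2736
  solve Keq expr → x = 0.1297; check Q = 5.8330e+05

[C]_eq = 1.9575e-04 M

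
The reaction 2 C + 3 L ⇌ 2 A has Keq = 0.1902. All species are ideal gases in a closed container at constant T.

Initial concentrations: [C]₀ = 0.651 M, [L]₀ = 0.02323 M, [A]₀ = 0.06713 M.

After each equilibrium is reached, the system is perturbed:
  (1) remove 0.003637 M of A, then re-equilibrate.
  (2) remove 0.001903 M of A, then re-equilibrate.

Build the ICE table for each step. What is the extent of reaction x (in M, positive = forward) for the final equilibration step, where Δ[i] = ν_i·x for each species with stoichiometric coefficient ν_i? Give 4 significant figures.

Q₀ = 848.2 vs Keq = 0.1902 ⇒ Q>K, reverse
Step 1:
                  C         L         A
  I           0.651   0.02323   0.06713
  C         0.05624   0.08437  -0.05624
  E          0.7072    0.1076   0.01089
  solve Keq expr → x = -0.02812; check Q = 0.1902
Then remove 0.003637 M of A.
Step 2:
                  C         L         A
  I          0.7072    0.1076  0.007249
  C       -0.002934   -0.0044  0.002934
  E          0.7043    0.1032   0.01018
  solve Keq expr → x = 0.001467; check Q = 0.1902
Then remove 0.001903 M of A.
Step 3:
                  C         L         A
  I          0.7043    0.1032   0.00828
  C       -0.001541 -0.002312  0.001541
  E          0.7028    0.1009  0.009821
  solve Keq expr → x = 7.7061e-04; check Q = 0.1902

x = 7.7061e-04 M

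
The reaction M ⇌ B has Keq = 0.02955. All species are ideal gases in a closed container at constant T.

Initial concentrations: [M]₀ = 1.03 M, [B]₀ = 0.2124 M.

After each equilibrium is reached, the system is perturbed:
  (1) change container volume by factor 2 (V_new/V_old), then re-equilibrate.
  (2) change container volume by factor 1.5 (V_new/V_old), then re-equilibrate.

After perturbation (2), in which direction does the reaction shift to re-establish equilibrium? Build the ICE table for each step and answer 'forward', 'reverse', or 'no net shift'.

Q₀ = 0.2062 vs Keq = 0.02955 ⇒ Q>K, reverse
Step 1:
                  M         B
  I            1.03    0.2124
  C          0.1767   -0.1767
  E           1.207   0.03566
  solve Keq expr → x = -0.1767; check Q = 0.02955
Then change container volume by factor 2 (V_new/V_old).
Step 2:
                  M         B
  I          0.6034   0.01783
  C               0         0
  E          0.6034   0.01783
  solve Keq expr → x = 0; check Q = 0.02955
Then change container volume by factor 1.5 (V_new/V_old).
Step 3:
                  M         B
  I          0.4022   0.01189
  C               0         0
  E          0.4022   0.01189
  solve Keq expr → x = 0; check Q = 0.02955

Direction: no net shift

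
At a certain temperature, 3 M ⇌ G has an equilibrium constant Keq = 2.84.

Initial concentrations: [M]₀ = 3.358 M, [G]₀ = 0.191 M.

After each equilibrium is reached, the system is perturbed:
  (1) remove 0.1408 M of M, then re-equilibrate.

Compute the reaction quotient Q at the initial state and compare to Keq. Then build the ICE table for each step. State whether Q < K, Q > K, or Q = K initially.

Q₀ = 0.005044 vs Keq = 2.84 ⇒ Q<K, forward
Step 1:
                    M           G
  Initial       3.358       0.191
  Change       -2.636      0.8786
  Equil        0.7222        1.07
  solve Keq expr → x = 0.8786; check Q = 2.84
Then remove 0.1408 M of M.
Step 2:
                    M           G
  Initial      0.5814        1.07
  Change       0.1308    -0.04362
  Equil        0.7122       1.026
  solve Keq expr → x = -0.04362; check Q = 2.84

Q₀ = 0.005044; Q < K (proceeds forward)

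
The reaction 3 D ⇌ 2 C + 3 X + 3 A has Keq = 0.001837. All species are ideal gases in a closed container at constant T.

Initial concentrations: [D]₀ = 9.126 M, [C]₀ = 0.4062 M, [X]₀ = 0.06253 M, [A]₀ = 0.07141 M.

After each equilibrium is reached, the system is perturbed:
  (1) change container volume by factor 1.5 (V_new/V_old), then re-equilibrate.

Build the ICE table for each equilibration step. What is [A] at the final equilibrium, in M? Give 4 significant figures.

Q₀ = 1.9328e-11 vs Keq = 0.001837 ⇒ Q<K, forward
Step 1:
                    D           C           X           A
  init          9.126      0.4062     0.06253     0.07141
  Δ           -0.9271      0.6181      0.9271      0.9271
  eq            8.199       1.024      0.9897      0.9985
  solve Keq expr → x = 0.309; check Q = 0.001837
Then change container volume by factor 1.5 (V_new/V_old).
Step 2:
                    D           C           X           A
  init          5.466      0.6829      0.6598      0.6657
  Δ           -0.1974      0.1316      0.1974      0.1974
  eq            5.268      0.8145      0.8572      0.8631
  solve Keq expr → x = 0.06581; check Q = 0.001837

[A]_eq = 0.8631 M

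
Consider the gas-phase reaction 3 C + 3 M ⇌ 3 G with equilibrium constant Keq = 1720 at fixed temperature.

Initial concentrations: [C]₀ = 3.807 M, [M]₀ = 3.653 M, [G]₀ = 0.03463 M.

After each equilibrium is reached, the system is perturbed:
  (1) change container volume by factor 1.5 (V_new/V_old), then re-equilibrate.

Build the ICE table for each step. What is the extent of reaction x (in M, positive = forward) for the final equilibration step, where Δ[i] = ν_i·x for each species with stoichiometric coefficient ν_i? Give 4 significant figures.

x = -0.02343 M

Q₀ = 1.5440e-08 vs Keq = 1720 ⇒ Q<K, forward
Step 1:
                   C          M          G
  Initial      3.807      3.653    0.03463
  Change      -3.204     -3.204      3.204
  Equil       0.6026     0.4486      3.239
  solve Keq expr → x = 1.068; check Q = 1720
Then change container volume by factor 1.5 (V_new/V_old).
Step 2:
                   C          M          G
  Initial     0.4017     0.2991      2.159
  Change      0.0703     0.0703    -0.0703
  Equil        0.472     0.3694      2.089
  solve Keq expr → x = -0.02343; check Q = 1720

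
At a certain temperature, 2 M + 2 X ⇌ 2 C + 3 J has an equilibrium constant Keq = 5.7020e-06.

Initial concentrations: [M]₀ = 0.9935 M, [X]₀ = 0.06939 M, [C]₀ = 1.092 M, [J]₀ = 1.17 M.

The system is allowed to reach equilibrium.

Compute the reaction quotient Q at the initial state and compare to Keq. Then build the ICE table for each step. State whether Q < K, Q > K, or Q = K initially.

Q₀ = 401.9; Q > K (proceeds reverse)

Q₀ = 401.9 vs Keq = 5.7020e-06 ⇒ Q>K, reverse
Step 1:
                   M          X          C          J
  I           0.9935    0.06939      1.092       1.17
  C           0.7492     0.7492    -0.7492     -1.124
  E            1.743     0.8186     0.3428    0.04622
  solve Keq expr → x = -0.3746; check Q = 5.7020e-06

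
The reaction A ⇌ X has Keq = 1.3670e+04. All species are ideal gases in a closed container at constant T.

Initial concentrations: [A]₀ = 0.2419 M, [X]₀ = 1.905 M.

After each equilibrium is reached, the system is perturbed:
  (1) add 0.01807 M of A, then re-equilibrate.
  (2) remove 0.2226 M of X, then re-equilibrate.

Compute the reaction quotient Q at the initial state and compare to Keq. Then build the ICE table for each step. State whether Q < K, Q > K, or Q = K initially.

Q₀ = 7.875; Q < K (proceeds forward)

Q₀ = 7.875 vs Keq = 1.3670e+04 ⇒ Q<K, forward
Step 1:
                    A           X
  init         0.2419       1.905
  Δ           -0.2417      0.2417
  eq       1.5704e-04       2.147
  solve Keq expr → x = 0.2417; check Q = 1.3670e+04
Then add 0.01807 M of A.
Step 2:
                    A           X
  init        0.01823       2.147
  Δ          -0.01807     0.01807
  eq       1.5836e-04       2.165
  solve Keq expr → x = 0.01807; check Q = 1.3670e+04
Then remove 0.2226 M of X.
Step 3:
                    A           X
  init     1.5836e-04       1.942
  Δ       -1.6283e-05  1.6283e-05
  eq       1.4208e-04       1.942
  solve Keq expr → x = 1.6283e-05; check Q = 1.3670e+04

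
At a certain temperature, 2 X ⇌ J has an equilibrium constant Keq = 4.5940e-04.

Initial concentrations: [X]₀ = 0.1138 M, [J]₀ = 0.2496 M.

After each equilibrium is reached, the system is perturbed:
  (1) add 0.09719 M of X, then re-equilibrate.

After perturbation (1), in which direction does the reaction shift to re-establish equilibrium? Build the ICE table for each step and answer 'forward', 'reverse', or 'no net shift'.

Q₀ = 19.27 vs Keq = 4.5940e-04 ⇒ Q>K, reverse
Step 1:
                    X           J
  Initial      0.1138      0.2496
  Change       0.4989     -0.2494
  Equil        0.6127  1.7243e-04
  solve Keq expr → x = -0.2494; check Q = 4.5940e-04
Then add 0.09719 M of X.
Step 2:
                    X           J
  Initial      0.7098  1.7243e-04
  Change  -1.1794e-04  5.8972e-05
  Equil        0.7097  2.3141e-04
  solve Keq expr → x = 5.8972e-05; check Q = 4.5940e-04

Direction: forward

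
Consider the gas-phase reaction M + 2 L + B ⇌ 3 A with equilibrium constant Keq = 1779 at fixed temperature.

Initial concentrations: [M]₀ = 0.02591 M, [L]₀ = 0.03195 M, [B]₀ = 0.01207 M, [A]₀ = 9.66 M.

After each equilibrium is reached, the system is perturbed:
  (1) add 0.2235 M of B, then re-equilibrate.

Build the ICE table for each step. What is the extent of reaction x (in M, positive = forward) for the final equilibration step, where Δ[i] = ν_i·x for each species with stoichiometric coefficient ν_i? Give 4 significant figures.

Q₀ = 2.8237e+09 vs Keq = 1779 ⇒ Q>K, reverse
Step 1:
                    M           L           B           A
  init        0.02591     0.03195     0.01207        9.66
  Δ            0.5072       1.014      0.5072      -1.522
  eq           0.5331       1.046      0.5192       8.138
  solve Keq expr → x = -0.5072; check Q = 1779
Then add 0.2235 M of B.
Step 2:
                    M           L           B           A
  init         0.5331       1.046      0.7427       8.138
  Δ          -0.04249    -0.08497    -0.04249      0.1275
  eq           0.4906      0.9613      0.7003       8.266
  solve Keq expr → x = 0.04249; check Q = 1779

x = 0.04249 M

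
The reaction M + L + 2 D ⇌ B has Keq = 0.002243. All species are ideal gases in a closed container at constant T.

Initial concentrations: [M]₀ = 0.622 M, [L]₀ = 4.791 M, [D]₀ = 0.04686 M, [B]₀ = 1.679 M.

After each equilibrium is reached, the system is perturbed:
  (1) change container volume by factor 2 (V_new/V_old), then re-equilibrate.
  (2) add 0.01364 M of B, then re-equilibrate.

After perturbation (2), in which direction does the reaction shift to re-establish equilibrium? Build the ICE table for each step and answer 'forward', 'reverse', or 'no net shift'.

Direction: reverse

Q₀ = 256.6 vs Keq = 0.002243 ⇒ Q>K, reverse
Step 1:
                   M          L          D          B
  Initial      0.622      4.791    0.04686      1.679
  Change       1.435      1.435      2.869     -1.435
  Equil        2.057      6.226      2.916     0.2443
  solve Keq expr → x = -1.435; check Q = 0.002243
Then change container volume by factor 2 (V_new/V_old).
Step 2:
                   M          L          D          B
  Initial      1.028      3.113      1.458     0.1221
  Change     0.09979    0.09979     0.1996   -0.09979
  Equil        1.128      3.213      1.658    0.02234
  solve Keq expr → x = -0.09979; check Q = 0.002243
Then add 0.01364 M of B.
Step 3:
                   M          L          D          B
  Initial      1.128      3.213      1.658    0.03598
  Change     0.01261    0.01261    0.02521   -0.01261
  Equil        1.141      3.225      1.683    0.02337
  solve Keq expr → x = -0.01261; check Q = 0.002243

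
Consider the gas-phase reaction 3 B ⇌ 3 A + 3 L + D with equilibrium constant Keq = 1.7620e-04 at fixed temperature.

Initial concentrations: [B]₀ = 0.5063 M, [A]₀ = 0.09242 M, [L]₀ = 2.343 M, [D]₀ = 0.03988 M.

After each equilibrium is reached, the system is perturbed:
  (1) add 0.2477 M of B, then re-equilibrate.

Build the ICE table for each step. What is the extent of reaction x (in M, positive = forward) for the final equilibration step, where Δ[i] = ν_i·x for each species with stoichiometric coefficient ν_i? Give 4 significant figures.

x = 0.005047 M

Q₀ = 0.00312 vs Keq = 1.7620e-04 ⇒ Q>K, reverse
Step 1:
                    B           A           L           D
  init         0.5063     0.09242       2.343     0.03988
  Δ           0.04603    -0.04603    -0.04603    -0.01534
  eq           0.5523     0.04639       2.297     0.02454
  solve Keq expr → x = -0.01534; check Q = 1.7620e-04
Then add 0.2477 M of B.
Step 2:
                    B           A           L           D
  init            0.8     0.04639       2.297     0.02454
  Δ          -0.01514     0.01514     0.01514    0.005047
  eq           0.7849     0.06153       2.312     0.02958
  solve Keq expr → x = 0.005047; check Q = 1.7620e-04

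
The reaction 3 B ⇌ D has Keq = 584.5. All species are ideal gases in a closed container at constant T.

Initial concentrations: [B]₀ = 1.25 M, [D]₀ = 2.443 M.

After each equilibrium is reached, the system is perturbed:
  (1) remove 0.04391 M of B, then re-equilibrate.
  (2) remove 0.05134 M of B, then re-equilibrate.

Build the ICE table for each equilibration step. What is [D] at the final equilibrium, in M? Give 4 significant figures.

[D]_eq = 2.772 M

Q₀ = 1.251 vs Keq = 584.5 ⇒ Q<K, forward
Step 1:
                  B         D
  I            1.25     2.443
  C          -1.081    0.3605
  E          0.1686     2.803
  solve Keq expr → x = 0.3605; check Q = 584.5
Then remove 0.04391 M of B.
Step 2:
                  B         D
  I          0.1247     2.803
  C         0.04362  -0.01454
  E          0.1684     2.789
  solve Keq expr → x = -0.01454; check Q = 584.5
Then remove 0.05134 M of B.
Step 3:
                  B         D
  I           0.117     2.789
  C           0.051    -0.017
  E           0.168     2.772
  solve Keq expr → x = -0.017; check Q = 584.5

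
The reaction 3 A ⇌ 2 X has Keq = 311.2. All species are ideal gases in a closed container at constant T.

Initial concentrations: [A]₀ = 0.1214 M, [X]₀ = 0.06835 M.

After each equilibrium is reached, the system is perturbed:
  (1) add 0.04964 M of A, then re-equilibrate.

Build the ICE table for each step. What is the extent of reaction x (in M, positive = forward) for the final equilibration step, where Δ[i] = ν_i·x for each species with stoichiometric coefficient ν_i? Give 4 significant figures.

x = 0.01469 M

Q₀ = 2.611 vs Keq = 311.2 ⇒ Q<K, forward
Step 1:
                   A          X
  init        0.1214    0.06835
  Δ         -0.08456    0.05638
  eq         0.03684     0.1247
  solve Keq expr → x = 0.02819; check Q = 311.2
Then add 0.04964 M of A.
Step 2:
                   A          X
  init       0.08648     0.1247
  Δ         -0.04406    0.02937
  eq         0.04242     0.1541
  solve Keq expr → x = 0.01469; check Q = 311.2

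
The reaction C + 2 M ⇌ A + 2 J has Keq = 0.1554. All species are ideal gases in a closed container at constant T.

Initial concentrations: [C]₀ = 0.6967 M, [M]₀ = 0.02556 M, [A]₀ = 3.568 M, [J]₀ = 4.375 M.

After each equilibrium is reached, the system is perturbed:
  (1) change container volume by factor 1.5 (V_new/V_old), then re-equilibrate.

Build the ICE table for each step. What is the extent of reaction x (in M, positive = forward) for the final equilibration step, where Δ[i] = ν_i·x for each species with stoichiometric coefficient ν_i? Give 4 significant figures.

x = 0 M

Q₀ = 1.5004e+05 vs Keq = 0.1554 ⇒ Q>K, reverse
Step 1:
                  C         M         A         J
  init       0.6967   0.02556     3.568     4.375
  Δ           1.543     3.085    -1.543    -3.085
  eq          2.239     3.111     2.025      1.29
  solve Keq expr → x = -1.543; check Q = 0.1554
Then change container volume by factor 1.5 (V_new/V_old).
Step 2:
                  C         M         A         J
  init        1.493     2.074      1.35    0.8597
  Δ               0         0         0         0
  eq          1.493     2.074      1.35    0.8597
  solve Keq expr → x = 0; check Q = 0.1554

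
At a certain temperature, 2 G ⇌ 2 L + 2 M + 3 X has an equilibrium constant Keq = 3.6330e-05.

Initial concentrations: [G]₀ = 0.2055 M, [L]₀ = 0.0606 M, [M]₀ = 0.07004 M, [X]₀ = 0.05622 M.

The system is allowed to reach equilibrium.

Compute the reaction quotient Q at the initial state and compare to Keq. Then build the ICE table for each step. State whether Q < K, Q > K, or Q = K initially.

Q₀ = 7.5803e-08; Q < K (proceeds forward)

Q₀ = 7.5803e-08 vs Keq = 3.6330e-05 ⇒ Q<K, forward
Step 1:
                  G         L         M         X
  I          0.2055    0.0606   0.07004   0.05622
  C           -0.06      0.06      0.06   0.09001
  E          0.1455    0.1206      0.13    0.1462
  solve Keq expr → x = 0.03; check Q = 3.6330e-05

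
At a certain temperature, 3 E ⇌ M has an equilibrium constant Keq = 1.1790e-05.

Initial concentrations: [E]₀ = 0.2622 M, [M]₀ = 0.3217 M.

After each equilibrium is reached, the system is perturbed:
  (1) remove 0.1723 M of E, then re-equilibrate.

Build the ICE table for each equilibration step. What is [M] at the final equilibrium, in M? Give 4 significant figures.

Q₀ = 17.85 vs Keq = 1.1790e-05 ⇒ Q>K, reverse
Step 1:
                  E         M
  init       0.2622    0.3217
  Δ           0.965   -0.3217
  eq          1.227 2.1792e-05
  solve Keq expr → x = -0.3217; check Q = 1.1790e-05
Then remove 0.1723 M of E.
Step 2:
                  E         M
  init        1.055 2.1792e-05
  Δ       2.3848e-05 -7.9493e-06
  eq          1.055 1.3843e-05
  solve Keq expr → x = -7.9493e-06; check Q = 1.1790e-05

[M]_eq = 1.3843e-05 M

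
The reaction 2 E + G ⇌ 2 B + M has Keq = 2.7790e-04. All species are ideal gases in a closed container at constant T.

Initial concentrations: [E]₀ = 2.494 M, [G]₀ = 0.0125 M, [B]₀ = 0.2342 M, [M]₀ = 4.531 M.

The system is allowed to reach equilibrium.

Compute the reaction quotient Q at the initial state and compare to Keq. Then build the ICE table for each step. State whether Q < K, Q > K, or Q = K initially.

Q₀ = 3.196 vs Keq = 2.7790e-04 ⇒ Q>K, reverse
Step 1:
                  E         G         B         M
  Initial     2.494    0.0125    0.2342     4.531
  Change     0.2265    0.1133   -0.2265   -0.1133
  Equil       2.721    0.1258  0.007652     4.418
  solve Keq expr → x = -0.1133; check Q = 2.7790e-04

Q₀ = 3.196; Q > K (proceeds reverse)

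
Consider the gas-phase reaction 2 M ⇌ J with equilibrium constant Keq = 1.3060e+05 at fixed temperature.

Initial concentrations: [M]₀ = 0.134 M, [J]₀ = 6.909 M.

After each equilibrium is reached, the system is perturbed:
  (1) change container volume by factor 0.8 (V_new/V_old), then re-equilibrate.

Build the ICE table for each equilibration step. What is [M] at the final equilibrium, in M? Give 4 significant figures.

[M]_eq = 0.008169 M

Q₀ = 384.8 vs Keq = 1.3060e+05 ⇒ Q<K, forward
Step 1:
                  M         J
  Initial     0.134     6.909
  Change    -0.1267   0.06335
  Equil    0.007307     6.972
  solve Keq expr → x = 0.06335; check Q = 1.3060e+05
Then change container volume by factor 0.8 (V_new/V_old).
Step 2:
                  M         J
  Initial  0.009133     8.715
  Change  -9.6400e-04 4.8200e-04
  Equil    0.008169     8.716
  solve Keq expr → x = 4.8200e-04; check Q = 1.3060e+05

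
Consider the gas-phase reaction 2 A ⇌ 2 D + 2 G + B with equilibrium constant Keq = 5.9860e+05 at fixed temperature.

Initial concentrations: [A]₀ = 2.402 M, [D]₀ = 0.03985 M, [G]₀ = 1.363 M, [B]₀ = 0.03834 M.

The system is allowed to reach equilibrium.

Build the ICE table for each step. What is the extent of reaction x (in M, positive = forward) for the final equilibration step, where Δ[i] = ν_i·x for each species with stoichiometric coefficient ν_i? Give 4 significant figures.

Q₀ = 1.9604e-05 vs Keq = 5.9860e+05 ⇒ Q<K, forward
Step 1:
                  A         D         G         B
  init        2.402   0.03985     1.363   0.03834
  Δ          -2.389     2.389     2.389     1.194
  eq        0.01308     2.429     3.752     1.233
  solve Keq expr → x = 1.194; check Q = 5.9860e+05

x = 1.194 M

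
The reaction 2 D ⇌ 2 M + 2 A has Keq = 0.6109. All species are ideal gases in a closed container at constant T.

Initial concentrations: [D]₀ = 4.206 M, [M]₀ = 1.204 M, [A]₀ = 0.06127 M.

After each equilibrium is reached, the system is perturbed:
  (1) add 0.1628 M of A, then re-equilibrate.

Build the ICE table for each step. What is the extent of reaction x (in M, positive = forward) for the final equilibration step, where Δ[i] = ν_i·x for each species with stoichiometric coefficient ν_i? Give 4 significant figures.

Q₀ = 3.0762e-04 vs Keq = 0.6109 ⇒ Q<K, forward
Step 1:
                   D          M          A
  Initial      4.206      1.204    0.06127
  Change      -1.041      1.041      1.041
  Equil        3.165      2.245      1.102
  solve Keq expr → x = 0.5204; check Q = 0.6109
Then add 0.1628 M of A.
Step 2:
                   D          M          A
  Initial      3.165      2.245      1.265
  Change     0.08692   -0.08692   -0.08692
  Equil        3.252      2.158      1.178
  solve Keq expr → x = -0.04346; check Q = 0.6109

x = -0.04346 M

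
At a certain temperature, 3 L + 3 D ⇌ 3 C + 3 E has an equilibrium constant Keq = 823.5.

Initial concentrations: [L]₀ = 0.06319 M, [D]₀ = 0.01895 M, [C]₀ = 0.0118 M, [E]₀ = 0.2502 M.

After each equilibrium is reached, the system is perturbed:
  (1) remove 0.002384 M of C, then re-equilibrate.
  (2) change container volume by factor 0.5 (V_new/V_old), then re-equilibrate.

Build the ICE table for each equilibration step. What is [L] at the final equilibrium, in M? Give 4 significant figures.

Q₀ = 14.99 vs Keq = 823.5 ⇒ Q<K, forward
Step 1:
                    L           D           C           E
  Initial     0.06319     0.01895      0.0118      0.2502
  Change    -0.008618   -0.008618    0.008618    0.008618
  Equil       0.05457     0.01033     0.02042      0.2588
  solve Keq expr → x = 0.002873; check Q = 823.5
Then remove 0.002384 M of C.
Step 2:
                    L           D           C           E
  Initial     0.05457     0.01033     0.01803      0.2588
  Change  -7.0170e-04 -7.0170e-04  7.0170e-04  7.0170e-04
  Equil       0.05387     0.00963     0.01874      0.2595
  solve Keq expr → x = 2.3390e-04; check Q = 823.5
Then change container volume by factor 0.5 (V_new/V_old).
Step 3:
                    L           D           C           E
  Initial      0.1077     0.01926     0.03747       0.519
  Change            0           0           0           0
  Equil        0.1077     0.01926     0.03747       0.519
  solve Keq expr → x = 0; check Q = 823.5

[L]_eq = 0.1077 M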